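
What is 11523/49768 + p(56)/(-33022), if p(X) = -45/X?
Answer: 2663867487/11504072272 ≈ 0.23156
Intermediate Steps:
11523/49768 + p(56)/(-33022) = 11523/49768 - 45/56/(-33022) = 11523*(1/49768) - 45*1/56*(-1/33022) = 11523/49768 - 45/56*(-1/33022) = 11523/49768 + 45/1849232 = 2663867487/11504072272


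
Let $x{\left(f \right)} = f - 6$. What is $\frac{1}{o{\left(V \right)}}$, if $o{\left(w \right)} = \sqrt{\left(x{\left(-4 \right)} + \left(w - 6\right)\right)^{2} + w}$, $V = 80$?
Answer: $\frac{\sqrt{29}}{348} \approx 0.015475$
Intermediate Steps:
$x{\left(f \right)} = -6 + f$ ($x{\left(f \right)} = f - 6 = -6 + f$)
$o{\left(w \right)} = \sqrt{w + \left(-16 + w\right)^{2}}$ ($o{\left(w \right)} = \sqrt{\left(\left(-6 - 4\right) + \left(w - 6\right)\right)^{2} + w} = \sqrt{\left(-10 + \left(w - 6\right)\right)^{2} + w} = \sqrt{\left(-10 + \left(-6 + w\right)\right)^{2} + w} = \sqrt{\left(-16 + w\right)^{2} + w} = \sqrt{w + \left(-16 + w\right)^{2}}$)
$\frac{1}{o{\left(V \right)}} = \frac{1}{\sqrt{80 + \left(-16 + 80\right)^{2}}} = \frac{1}{\sqrt{80 + 64^{2}}} = \frac{1}{\sqrt{80 + 4096}} = \frac{1}{\sqrt{4176}} = \frac{1}{12 \sqrt{29}} = \frac{\sqrt{29}}{348}$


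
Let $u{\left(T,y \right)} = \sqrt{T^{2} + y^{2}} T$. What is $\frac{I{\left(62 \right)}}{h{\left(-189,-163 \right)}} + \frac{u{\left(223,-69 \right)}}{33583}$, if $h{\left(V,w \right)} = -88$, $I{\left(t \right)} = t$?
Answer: $- \frac{31}{44} + \frac{223 \sqrt{54490}}{33583} \approx 0.8455$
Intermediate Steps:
$u{\left(T,y \right)} = T \sqrt{T^{2} + y^{2}}$
$\frac{I{\left(62 \right)}}{h{\left(-189,-163 \right)}} + \frac{u{\left(223,-69 \right)}}{33583} = \frac{62}{-88} + \frac{223 \sqrt{223^{2} + \left(-69\right)^{2}}}{33583} = 62 \left(- \frac{1}{88}\right) + 223 \sqrt{49729 + 4761} \cdot \frac{1}{33583} = - \frac{31}{44} + 223 \sqrt{54490} \cdot \frac{1}{33583} = - \frac{31}{44} + \frac{223 \sqrt{54490}}{33583}$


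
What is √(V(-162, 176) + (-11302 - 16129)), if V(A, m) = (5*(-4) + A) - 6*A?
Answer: I*√26641 ≈ 163.22*I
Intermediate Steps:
V(A, m) = -20 - 5*A (V(A, m) = (-20 + A) - 6*A = -20 - 5*A)
√(V(-162, 176) + (-11302 - 16129)) = √((-20 - 5*(-162)) + (-11302 - 16129)) = √((-20 + 810) - 27431) = √(790 - 27431) = √(-26641) = I*√26641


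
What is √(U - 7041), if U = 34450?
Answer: √27409 ≈ 165.56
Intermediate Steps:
√(U - 7041) = √(34450 - 7041) = √27409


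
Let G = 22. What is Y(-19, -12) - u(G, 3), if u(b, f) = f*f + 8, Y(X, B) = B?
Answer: -29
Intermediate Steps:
u(b, f) = 8 + f² (u(b, f) = f² + 8 = 8 + f²)
Y(-19, -12) - u(G, 3) = -12 - (8 + 3²) = -12 - (8 + 9) = -12 - 1*17 = -12 - 17 = -29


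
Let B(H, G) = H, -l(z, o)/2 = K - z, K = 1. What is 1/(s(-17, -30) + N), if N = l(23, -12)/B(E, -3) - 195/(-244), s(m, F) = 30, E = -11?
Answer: 244/6539 ≈ 0.037315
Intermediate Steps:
l(z, o) = -2 + 2*z (l(z, o) = -2*(1 - z) = -2 + 2*z)
N = -781/244 (N = (-2 + 2*23)/(-11) - 195/(-244) = (-2 + 46)*(-1/11) - 195*(-1/244) = 44*(-1/11) + 195/244 = -4 + 195/244 = -781/244 ≈ -3.2008)
1/(s(-17, -30) + N) = 1/(30 - 781/244) = 1/(6539/244) = 244/6539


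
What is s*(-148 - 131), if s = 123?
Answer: -34317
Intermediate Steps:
s*(-148 - 131) = 123*(-148 - 131) = 123*(-279) = -34317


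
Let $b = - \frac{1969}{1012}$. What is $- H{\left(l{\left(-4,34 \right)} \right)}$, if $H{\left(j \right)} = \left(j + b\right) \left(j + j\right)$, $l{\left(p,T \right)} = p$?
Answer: $- \frac{1094}{23} \approx -47.565$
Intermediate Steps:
$b = - \frac{179}{92}$ ($b = \left(-1969\right) \frac{1}{1012} = - \frac{179}{92} \approx -1.9457$)
$H{\left(j \right)} = 2 j \left(- \frac{179}{92} + j\right)$ ($H{\left(j \right)} = \left(j - \frac{179}{92}\right) \left(j + j\right) = \left(- \frac{179}{92} + j\right) 2 j = 2 j \left(- \frac{179}{92} + j\right)$)
$- H{\left(l{\left(-4,34 \right)} \right)} = - \frac{\left(-4\right) \left(-179 + 92 \left(-4\right)\right)}{46} = - \frac{\left(-4\right) \left(-179 - 368\right)}{46} = - \frac{\left(-4\right) \left(-547\right)}{46} = \left(-1\right) \frac{1094}{23} = - \frac{1094}{23}$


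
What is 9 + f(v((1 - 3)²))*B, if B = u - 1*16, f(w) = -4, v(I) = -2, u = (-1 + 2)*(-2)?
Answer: 81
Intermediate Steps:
u = -2 (u = 1*(-2) = -2)
B = -18 (B = -2 - 1*16 = -2 - 16 = -18)
9 + f(v((1 - 3)²))*B = 9 - 4*(-18) = 9 + 72 = 81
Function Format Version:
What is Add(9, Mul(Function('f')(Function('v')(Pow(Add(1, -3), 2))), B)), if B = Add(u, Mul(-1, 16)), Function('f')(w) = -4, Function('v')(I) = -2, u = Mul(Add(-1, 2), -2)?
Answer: 81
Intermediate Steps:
u = -2 (u = Mul(1, -2) = -2)
B = -18 (B = Add(-2, Mul(-1, 16)) = Add(-2, -16) = -18)
Add(9, Mul(Function('f')(Function('v')(Pow(Add(1, -3), 2))), B)) = Add(9, Mul(-4, -18)) = Add(9, 72) = 81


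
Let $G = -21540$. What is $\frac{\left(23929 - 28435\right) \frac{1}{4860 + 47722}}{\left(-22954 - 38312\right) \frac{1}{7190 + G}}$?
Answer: $- \frac{5388425}{268457401} \approx -0.020072$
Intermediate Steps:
$\frac{\left(23929 - 28435\right) \frac{1}{4860 + 47722}}{\left(-22954 - 38312\right) \frac{1}{7190 + G}} = \frac{\left(23929 - 28435\right) \frac{1}{4860 + 47722}}{\left(-22954 - 38312\right) \frac{1}{7190 - 21540}} = \frac{\left(-4506\right) \frac{1}{52582}}{\left(-61266\right) \frac{1}{-14350}} = \frac{\left(-4506\right) \frac{1}{52582}}{\left(-61266\right) \left(- \frac{1}{14350}\right)} = - \frac{2253}{26291 \cdot \frac{30633}{7175}} = \left(- \frac{2253}{26291}\right) \frac{7175}{30633} = - \frac{5388425}{268457401}$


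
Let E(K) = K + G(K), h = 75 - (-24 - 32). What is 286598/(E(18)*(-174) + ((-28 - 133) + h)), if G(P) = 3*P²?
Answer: -143299/86145 ≈ -1.6635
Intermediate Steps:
h = 131 (h = 75 - 1*(-56) = 75 + 56 = 131)
E(K) = K + 3*K²
286598/(E(18)*(-174) + ((-28 - 133) + h)) = 286598/((18*(1 + 3*18))*(-174) + ((-28 - 133) + 131)) = 286598/((18*(1 + 54))*(-174) + (-161 + 131)) = 286598/((18*55)*(-174) - 30) = 286598/(990*(-174) - 30) = 286598/(-172260 - 30) = 286598/(-172290) = 286598*(-1/172290) = -143299/86145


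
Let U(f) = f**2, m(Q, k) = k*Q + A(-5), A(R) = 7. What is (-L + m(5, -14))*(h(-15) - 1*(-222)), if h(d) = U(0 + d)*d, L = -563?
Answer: -1576500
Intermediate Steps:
m(Q, k) = 7 + Q*k (m(Q, k) = k*Q + 7 = Q*k + 7 = 7 + Q*k)
h(d) = d**3 (h(d) = (0 + d)**2*d = d**2*d = d**3)
(-L + m(5, -14))*(h(-15) - 1*(-222)) = (-1*(-563) + (7 + 5*(-14)))*((-15)**3 - 1*(-222)) = (563 + (7 - 70))*(-3375 + 222) = (563 - 63)*(-3153) = 500*(-3153) = -1576500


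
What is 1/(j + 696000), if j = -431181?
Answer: 1/264819 ≈ 3.7762e-6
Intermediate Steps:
1/(j + 696000) = 1/(-431181 + 696000) = 1/264819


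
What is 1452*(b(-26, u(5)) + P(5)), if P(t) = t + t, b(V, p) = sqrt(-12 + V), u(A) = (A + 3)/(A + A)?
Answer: 14520 + 1452*I*sqrt(38) ≈ 14520.0 + 8950.7*I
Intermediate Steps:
u(A) = (3 + A)/(2*A) (u(A) = (3 + A)/((2*A)) = (3 + A)*(1/(2*A)) = (3 + A)/(2*A))
P(t) = 2*t
1452*(b(-26, u(5)) + P(5)) = 1452*(sqrt(-12 - 26) + 2*5) = 1452*(sqrt(-38) + 10) = 1452*(I*sqrt(38) + 10) = 1452*(10 + I*sqrt(38)) = 14520 + 1452*I*sqrt(38)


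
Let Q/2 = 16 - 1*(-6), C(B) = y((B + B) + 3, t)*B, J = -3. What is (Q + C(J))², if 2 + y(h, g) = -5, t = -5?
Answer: 4225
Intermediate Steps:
y(h, g) = -7 (y(h, g) = -2 - 5 = -7)
C(B) = -7*B
Q = 44 (Q = 2*(16 - 1*(-6)) = 2*(16 + 6) = 2*22 = 44)
(Q + C(J))² = (44 - 7*(-3))² = (44 + 21)² = 65² = 4225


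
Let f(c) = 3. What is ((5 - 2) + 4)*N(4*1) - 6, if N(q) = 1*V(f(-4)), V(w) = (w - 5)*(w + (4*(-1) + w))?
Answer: -34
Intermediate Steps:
V(w) = (-5 + w)*(-4 + 2*w) (V(w) = (-5 + w)*(w + (-4 + w)) = (-5 + w)*(-4 + 2*w))
N(q) = -4 (N(q) = 1*(20 - 14*3 + 2*3**2) = 1*(20 - 42 + 2*9) = 1*(20 - 42 + 18) = 1*(-4) = -4)
((5 - 2) + 4)*N(4*1) - 6 = ((5 - 2) + 4)*(-4) - 6 = (3 + 4)*(-4) - 6 = 7*(-4) - 6 = -28 - 6 = -34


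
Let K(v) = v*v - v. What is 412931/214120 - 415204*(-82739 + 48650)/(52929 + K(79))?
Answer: 1010218382196147/4217521640 ≈ 2.3953e+5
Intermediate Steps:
K(v) = v² - v
412931/214120 - 415204*(-82739 + 48650)/(52929 + K(79)) = 412931/214120 - 415204*(-82739 + 48650)/(52929 + 79*(-1 + 79)) = 412931*(1/214120) - 415204*(-34089/(52929 + 79*78)) = 412931/214120 - 415204*(-34089/(52929 + 6162)) = 412931/214120 - 415204/(59091*(-1/34089)) = 412931/214120 - 415204/(-19697/11363) = 412931/214120 - 415204*(-11363/19697) = 412931/214120 + 4717963052/19697 = 1010218382196147/4217521640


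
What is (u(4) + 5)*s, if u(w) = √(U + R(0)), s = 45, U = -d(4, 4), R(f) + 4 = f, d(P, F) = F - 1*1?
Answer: 225 + 45*I*√7 ≈ 225.0 + 119.06*I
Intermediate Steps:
d(P, F) = -1 + F (d(P, F) = F - 1 = -1 + F)
R(f) = -4 + f
U = -3 (U = -(-1 + 4) = -1*3 = -3)
u(w) = I*√7 (u(w) = √(-3 + (-4 + 0)) = √(-3 - 4) = √(-7) = I*√7)
(u(4) + 5)*s = (I*√7 + 5)*45 = (5 + I*√7)*45 = 225 + 45*I*√7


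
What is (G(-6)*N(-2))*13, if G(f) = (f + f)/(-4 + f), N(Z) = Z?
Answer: -156/5 ≈ -31.200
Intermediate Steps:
G(f) = 2*f/(-4 + f) (G(f) = (2*f)/(-4 + f) = 2*f/(-4 + f))
(G(-6)*N(-2))*13 = ((2*(-6)/(-4 - 6))*(-2))*13 = ((2*(-6)/(-10))*(-2))*13 = ((2*(-6)*(-⅒))*(-2))*13 = ((6/5)*(-2))*13 = -12/5*13 = -156/5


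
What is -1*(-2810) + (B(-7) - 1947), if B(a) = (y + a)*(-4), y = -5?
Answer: 911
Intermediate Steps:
B(a) = 20 - 4*a (B(a) = (-5 + a)*(-4) = 20 - 4*a)
-1*(-2810) + (B(-7) - 1947) = -1*(-2810) + ((20 - 4*(-7)) - 1947) = 2810 + ((20 + 28) - 1947) = 2810 + (48 - 1947) = 2810 - 1899 = 911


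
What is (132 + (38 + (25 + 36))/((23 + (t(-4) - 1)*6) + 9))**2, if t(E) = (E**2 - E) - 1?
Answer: 345179241/19600 ≈ 17611.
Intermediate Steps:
t(E) = -1 + E**2 - E
(132 + (38 + (25 + 36))/((23 + (t(-4) - 1)*6) + 9))**2 = (132 + (38 + (25 + 36))/((23 + ((-1 + (-4)**2 - 1*(-4)) - 1)*6) + 9))**2 = (132 + (38 + 61)/((23 + ((-1 + 16 + 4) - 1)*6) + 9))**2 = (132 + 99/((23 + (19 - 1)*6) + 9))**2 = (132 + 99/((23 + 18*6) + 9))**2 = (132 + 99/((23 + 108) + 9))**2 = (132 + 99/(131 + 9))**2 = (132 + 99/140)**2 = (18579/140)**2 = 345179241/19600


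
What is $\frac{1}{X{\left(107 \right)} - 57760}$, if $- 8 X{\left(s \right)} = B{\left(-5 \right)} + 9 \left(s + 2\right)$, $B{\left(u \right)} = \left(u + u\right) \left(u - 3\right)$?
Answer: $- \frac{8}{463141} \approx -1.7273 \cdot 10^{-5}$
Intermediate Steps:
$B{\left(u \right)} = 2 u \left(-3 + u\right)$
$X{\left(s \right)} = - \frac{49}{4} - \frac{9 s}{8}$ ($X{\left(s \right)} = - \frac{2 \left(-5\right) \left(-3 - 5\right) + 9 \left(s + 2\right)}{8} = - \frac{2 \left(-5\right) \left(-8\right) + 9 \left(2 + s\right)}{8} = - \frac{80 + \left(18 + 9 s\right)}{8} = - \frac{98 + 9 s}{8} = - \frac{49}{4} - \frac{9 s}{8}$)
$\frac{1}{X{\left(107 \right)} - 57760} = \frac{1}{\left(- \frac{49}{4} - \frac{963}{8}\right) - 57760} = \frac{1}{- \frac{1061}{8} - 57760} = \frac{1}{- \frac{463141}{8}} = - \frac{8}{463141}$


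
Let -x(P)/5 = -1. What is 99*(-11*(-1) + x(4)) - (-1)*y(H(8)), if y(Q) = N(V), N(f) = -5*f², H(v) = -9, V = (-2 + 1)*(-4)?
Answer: 1504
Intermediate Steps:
V = 4 (V = -1*(-4) = 4)
x(P) = 5 (x(P) = -5*(-1) = 5)
y(Q) = -80 (y(Q) = -5*4² = -5*16 = -80)
99*(-11*(-1) + x(4)) - (-1)*y(H(8)) = 99*(-11*(-1) + 5) - (-1)*(-80) = 99*(11 + 5) - 1*80 = 99*16 - 80 = 1584 - 80 = 1504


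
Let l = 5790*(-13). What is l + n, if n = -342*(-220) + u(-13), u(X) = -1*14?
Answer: -44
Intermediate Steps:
u(X) = -14
l = -75270
n = 75226 (n = -342*(-220) - 14 = 75240 - 14 = 75226)
l + n = -75270 + 75226 = -44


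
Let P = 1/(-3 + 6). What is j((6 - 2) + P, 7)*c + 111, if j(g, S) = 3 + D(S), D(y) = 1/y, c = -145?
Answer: -2413/7 ≈ -344.71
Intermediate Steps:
P = 1/3 ≈ 0.33333
j(g, S) = 3 + 1/S
j((6 - 2) + P, 7)*c + 111 = (3 + 1/7)*(-145) + 111 = (22/7)*(-145) + 111 = -3190/7 + 111 = -2413/7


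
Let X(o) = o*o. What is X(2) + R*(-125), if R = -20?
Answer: 2504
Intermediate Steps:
X(o) = o²
X(2) + R*(-125) = 2² - 20*(-125) = 4 + 2500 = 2504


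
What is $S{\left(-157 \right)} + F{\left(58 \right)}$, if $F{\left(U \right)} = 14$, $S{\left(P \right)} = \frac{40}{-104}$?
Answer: $\frac{177}{13} \approx 13.615$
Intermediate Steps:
$S{\left(P \right)} = - \frac{5}{13}$ ($S{\left(P \right)} = 40 \left(- \frac{1}{104}\right) = - \frac{5}{13}$)
$S{\left(-157 \right)} + F{\left(58 \right)} = - \frac{5}{13} + 14 = \frac{177}{13}$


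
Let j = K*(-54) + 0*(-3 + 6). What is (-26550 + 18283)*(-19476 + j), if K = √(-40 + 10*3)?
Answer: 161008092 + 446418*I*√10 ≈ 1.6101e+8 + 1.4117e+6*I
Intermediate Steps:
K = I*√10 (K = √(-40 + 30) = √(-10) = I*√10 ≈ 3.1623*I)
j = -54*I*√10 (j = (I*√10)*(-54) + 0*(-3 + 6) = -54*I*√10 + 0*3 = -54*I*√10 + 0 = -54*I*√10 ≈ -170.76*I)
(-26550 + 18283)*(-19476 + j) = (-26550 + 18283)*(-19476 - 54*I*√10) = -8267*(-19476 - 54*I*√10) = 161008092 + 446418*I*√10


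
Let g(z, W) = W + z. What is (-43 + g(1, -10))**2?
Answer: 2704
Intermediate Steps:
(-43 + g(1, -10))**2 = (-43 + (-10 + 1))**2 = (-43 - 9)**2 = (-52)**2 = 2704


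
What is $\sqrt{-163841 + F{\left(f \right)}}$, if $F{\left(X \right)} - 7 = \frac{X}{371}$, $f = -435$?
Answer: $\frac{i \sqrt{22550436979}}{371} \approx 404.77 i$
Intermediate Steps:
$F{\left(X \right)} = 7 + \frac{X}{371}$
$\sqrt{-163841 + F{\left(f \right)}} = \sqrt{-163841 + \left(7 + \frac{1}{371} \left(-435\right)\right)} = \sqrt{-163841 + \left(7 - \frac{435}{371}\right)} = \sqrt{-163841 + \frac{2162}{371}} = \sqrt{- \frac{60782849}{371}} = \frac{i \sqrt{22550436979}}{371}$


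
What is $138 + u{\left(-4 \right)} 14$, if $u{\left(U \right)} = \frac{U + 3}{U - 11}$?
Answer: $\frac{2084}{15} \approx 138.93$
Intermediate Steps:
$u{\left(U \right)} = \frac{3 + U}{-11 + U}$ ($u{\left(U \right)} = \frac{3 + U}{U - 11} = \frac{3 + U}{-11 + U}$)
$138 + u{\left(-4 \right)} 14 = 138 + \frac{3 - 4}{-11 - 4} \cdot 14 = 138 + \frac{1}{-15} \left(-1\right) 14 = 138 + \left(- \frac{1}{15}\right) \left(-1\right) 14 = 138 + \frac{1}{15} \cdot 14 = 138 + \frac{14}{15} = \frac{2084}{15}$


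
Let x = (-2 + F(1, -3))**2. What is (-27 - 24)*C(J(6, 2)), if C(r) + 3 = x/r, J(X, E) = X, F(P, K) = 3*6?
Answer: -2023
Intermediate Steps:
F(P, K) = 18
x = 256 (x = (-2 + 18)**2 = 16**2 = 256)
C(r) = -3 + 256/r
(-27 - 24)*C(J(6, 2)) = (-27 - 24)*(-3 + 256/6) = -51*(-3 + 256*(1/6)) = -51*(-3 + 128/3) = -51*119/3 = -2023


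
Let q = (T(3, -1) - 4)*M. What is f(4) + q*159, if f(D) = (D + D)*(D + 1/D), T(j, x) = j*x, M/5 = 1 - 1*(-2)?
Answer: -16661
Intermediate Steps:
M = 15 (M = 5*(1 - 1*(-2)) = 5*(1 + 2) = 5*3 = 15)
f(D) = 2*D*(D + 1/D) (f(D) = (2*D)*(D + 1/D) = 2*D*(D + 1/D))
q = -105 (q = (3*(-1) - 4)*15 = (-3 - 4)*15 = -7*15 = -105)
f(4) + q*159 = (2 + 2*4²) - 105*159 = (2 + 2*16) - 16695 = (2 + 32) - 16695 = 34 - 16695 = -16661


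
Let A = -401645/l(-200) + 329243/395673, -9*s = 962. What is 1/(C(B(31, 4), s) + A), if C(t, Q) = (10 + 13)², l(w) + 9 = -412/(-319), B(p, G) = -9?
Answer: 972959907/51211011584455 ≈ 1.8999e-5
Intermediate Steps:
s = -962/9 (s = -⅑*962 = -962/9 ≈ -106.89)
l(w) = -2459/319 (l(w) = -9 - 412/(-319) = -9 - 412*(-1/319) = -9 + 412/319 = -2459/319)
A = 50696315793652/972959907 (A = -401645/(-2459/319) + 329243/395673 = -401645*(-319/2459) + 329243*(1/395673) = 128124755/2459 + 329243/395673 = 50696315793652/972959907 ≈ 52105.)
C(t, Q) = 529 (C(t, Q) = 23² = 529)
1/(C(B(31, 4), s) + A) = 1/(529 + 50696315793652/972959907) = 1/(51211011584455/972959907) = 972959907/51211011584455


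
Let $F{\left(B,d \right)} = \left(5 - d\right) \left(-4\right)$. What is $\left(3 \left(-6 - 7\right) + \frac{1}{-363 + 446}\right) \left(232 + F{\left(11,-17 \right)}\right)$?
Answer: $- \frac{465984}{83} \approx -5614.3$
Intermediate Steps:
$F{\left(B,d \right)} = -20 + 4 d$
$\left(3 \left(-6 - 7\right) + \frac{1}{-363 + 446}\right) \left(232 + F{\left(11,-17 \right)}\right) = \left(3 \left(-6 - 7\right) + \frac{1}{-363 + 446}\right) \left(232 + \left(-20 + 4 \left(-17\right)\right)\right) = \left(3 \left(-13\right) + \frac{1}{83}\right) \left(232 - 88\right) = \left(-39 + \frac{1}{83}\right) \left(232 - 88\right) = \left(- \frac{3236}{83}\right) 144 = - \frac{465984}{83}$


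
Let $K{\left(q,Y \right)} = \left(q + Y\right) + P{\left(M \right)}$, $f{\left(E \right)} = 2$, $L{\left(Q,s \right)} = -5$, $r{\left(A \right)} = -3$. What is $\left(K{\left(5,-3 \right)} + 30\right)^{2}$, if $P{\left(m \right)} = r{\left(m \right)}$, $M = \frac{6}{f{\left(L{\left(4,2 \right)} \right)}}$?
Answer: $841$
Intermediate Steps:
$M = 3$ ($M = \frac{6}{2} = 6 \cdot \frac{1}{2} = 3$)
$P{\left(m \right)} = -3$
$K{\left(q,Y \right)} = -3 + Y + q$ ($K{\left(q,Y \right)} = \left(q + Y\right) - 3 = \left(Y + q\right) - 3 = -3 + Y + q$)
$\left(K{\left(5,-3 \right)} + 30\right)^{2} = \left(\left(-3 - 3 + 5\right) + 30\right)^{2} = \left(-1 + 30\right)^{2} = 29^{2} = 841$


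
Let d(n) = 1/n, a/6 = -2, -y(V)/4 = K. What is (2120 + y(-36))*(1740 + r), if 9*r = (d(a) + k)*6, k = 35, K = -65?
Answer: 37769410/9 ≈ 4.1966e+6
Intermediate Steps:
y(V) = 260 (y(V) = -4*(-65) = 260)
a = -12 (a = 6*(-2) = -12)
d(n) = 1/n
r = 419/18 (r = ((1/(-12) + 35)*6)/9 = ((-1/12 + 35)*6)/9 = ((419/12)*6)/9 = (⅑)*(419/2) = 419/18 ≈ 23.278)
(2120 + y(-36))*(1740 + r) = (2120 + 260)*(1740 + 419/18) = 2380*(31739/18) = 37769410/9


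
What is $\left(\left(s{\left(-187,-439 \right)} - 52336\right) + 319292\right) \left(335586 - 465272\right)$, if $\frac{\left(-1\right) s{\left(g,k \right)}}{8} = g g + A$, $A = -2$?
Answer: $1657387080$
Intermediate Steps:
$s{\left(g,k \right)} = 16 - 8 g^{2}$ ($s{\left(g,k \right)} = - 8 \left(g g - 2\right) = - 8 \left(g^{2} - 2\right) = - 8 \left(-2 + g^{2}\right) = 16 - 8 g^{2}$)
$\left(\left(s{\left(-187,-439 \right)} - 52336\right) + 319292\right) \left(335586 - 465272\right) = \left(\left(\left(16 - 8 \left(-187\right)^{2}\right) - 52336\right) + 319292\right) \left(335586 - 465272\right) = \left(\left(\left(16 - 279752\right) - 52336\right) + 319292\right) \left(-129686\right) = \left(\left(-279736 - 52336\right) + 319292\right) \left(-129686\right) = \left(-332072 + 319292\right) \left(-129686\right) = \left(-12780\right) \left(-129686\right) = 1657387080$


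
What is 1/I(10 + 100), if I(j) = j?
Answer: 1/110 ≈ 0.0090909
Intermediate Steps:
1/I(10 + 100) = 1/(10 + 100) = 1/110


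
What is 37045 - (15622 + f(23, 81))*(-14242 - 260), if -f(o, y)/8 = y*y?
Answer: -534593687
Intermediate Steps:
f(o, y) = -8*y**2 (f(o, y) = -8*y*y = -8*y**2)
37045 - (15622 + f(23, 81))*(-14242 - 260) = 37045 - (15622 - 8*81**2)*(-14242 - 260) = 37045 - (15622 - 8*6561)*(-14502) = 37045 - (15622 - 52488)*(-14502) = 37045 - (-36866)*(-14502) = 37045 - 1*534630732 = 37045 - 534630732 = -534593687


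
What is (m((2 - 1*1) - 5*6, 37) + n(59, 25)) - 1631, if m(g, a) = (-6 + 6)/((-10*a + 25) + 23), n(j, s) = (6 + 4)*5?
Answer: -1581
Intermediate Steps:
n(j, s) = 50 (n(j, s) = 10*5 = 50)
m(g, a) = 0 (m(g, a) = 0/((25 - 10*a) + 23) = 0/(48 - 10*a) = 0)
(m((2 - 1*1) - 5*6, 37) + n(59, 25)) - 1631 = (0 + 50) - 1631 = 50 - 1631 = -1581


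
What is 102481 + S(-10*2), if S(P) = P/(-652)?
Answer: 16704408/163 ≈ 1.0248e+5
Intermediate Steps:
S(P) = -P/652 (S(P) = P*(-1/652) = -P/652)
102481 + S(-10*2) = 102481 - (-5)*2/326 = 102481 - 1/652*(-20) = 102481 + 5/163 = 16704408/163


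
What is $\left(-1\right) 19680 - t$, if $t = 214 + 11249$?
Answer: $-31143$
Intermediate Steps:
$t = 11463$
$\left(-1\right) 19680 - t = \left(-1\right) 19680 - 11463 = -19680 - 11463 = -31143$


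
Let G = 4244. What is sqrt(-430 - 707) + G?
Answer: 4244 + I*sqrt(1137) ≈ 4244.0 + 33.719*I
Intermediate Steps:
sqrt(-430 - 707) + G = sqrt(-430 - 707) + 4244 = sqrt(-1137) + 4244 = I*sqrt(1137) + 4244 = 4244 + I*sqrt(1137)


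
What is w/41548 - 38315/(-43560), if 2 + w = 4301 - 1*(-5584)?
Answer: 101120755/90491544 ≈ 1.1175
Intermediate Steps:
w = 9883 (w = -2 + (4301 - 1*(-5584)) = -2 + (4301 + 5584) = -2 + 9885 = 9883)
w/41548 - 38315/(-43560) = 9883/41548 - 38315/(-43560) = 9883*(1/41548) - 38315*(-1/43560) = 9883/41548 + 7663/8712 = 101120755/90491544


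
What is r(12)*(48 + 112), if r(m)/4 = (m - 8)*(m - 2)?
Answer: 25600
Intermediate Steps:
r(m) = 4*(-8 + m)*(-2 + m) (r(m) = 4*((m - 8)*(m - 2)) = 4*((-8 + m)*(-2 + m)) = 4*(-8 + m)*(-2 + m))
r(12)*(48 + 112) = (64 - 40*12 + 4*12²)*(48 + 112) = (64 - 480 + 4*144)*160 = (64 - 480 + 576)*160 = 160*160 = 25600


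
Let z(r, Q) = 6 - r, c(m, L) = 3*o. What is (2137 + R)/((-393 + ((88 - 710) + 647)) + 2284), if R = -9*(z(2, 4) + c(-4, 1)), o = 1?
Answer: 1037/958 ≈ 1.0825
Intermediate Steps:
c(m, L) = 3 (c(m, L) = 3*1 = 3)
R = -63 (R = -9*((6 - 1*2) + 3) = -9*((6 - 2) + 3) = -9*(4 + 3) = -9*7 = -63)
(2137 + R)/((-393 + ((88 - 710) + 647)) + 2284) = (2137 - 63)/((-393 + ((88 - 710) + 647)) + 2284) = 2074/((-393 + (-622 + 647)) + 2284) = 2074/((-393 + 25) + 2284) = 2074/(-368 + 2284) = 2074/1916 = 2074*(1/1916) = 1037/958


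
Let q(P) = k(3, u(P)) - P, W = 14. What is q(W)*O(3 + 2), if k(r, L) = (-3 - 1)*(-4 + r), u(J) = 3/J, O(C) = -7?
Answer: 70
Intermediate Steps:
k(r, L) = 16 - 4*r (k(r, L) = -4*(-4 + r) = 16 - 4*r)
q(P) = 4 - P (q(P) = (16 - 4*3) - P = (16 - 12) - P = 4 - P)
q(W)*O(3 + 2) = (4 - 1*14)*(-7) = (4 - 14)*(-7) = -10*(-7) = 70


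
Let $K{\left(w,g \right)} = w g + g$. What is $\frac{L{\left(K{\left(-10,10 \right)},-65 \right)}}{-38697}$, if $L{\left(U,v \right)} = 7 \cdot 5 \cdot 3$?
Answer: $- \frac{35}{12899} \approx -0.0027134$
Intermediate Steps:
$K{\left(w,g \right)} = g + g w$ ($K{\left(w,g \right)} = g w + g = g + g w$)
$L{\left(U,v \right)} = 105$ ($L{\left(U,v \right)} = 35 \cdot 3 = 105$)
$\frac{L{\left(K{\left(-10,10 \right)},-65 \right)}}{-38697} = \frac{105}{-38697} = 105 \left(- \frac{1}{38697}\right) = - \frac{35}{12899}$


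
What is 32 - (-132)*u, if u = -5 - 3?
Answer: -1024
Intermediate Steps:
u = -8
32 - (-132)*u = 32 - (-132)*(-8) = 32 - 44*24 = 32 - 1056 = -1024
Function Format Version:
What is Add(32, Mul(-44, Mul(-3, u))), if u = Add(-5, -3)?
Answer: -1024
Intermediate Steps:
u = -8
Add(32, Mul(-44, Mul(-3, u))) = Add(32, Mul(-44, Mul(-3, -8))) = Add(32, Mul(-44, 24)) = Add(32, -1056) = -1024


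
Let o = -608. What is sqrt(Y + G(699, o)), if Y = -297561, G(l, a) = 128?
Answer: I*sqrt(297433) ≈ 545.37*I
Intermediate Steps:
sqrt(Y + G(699, o)) = sqrt(-297561 + 128) = sqrt(-297433) = I*sqrt(297433)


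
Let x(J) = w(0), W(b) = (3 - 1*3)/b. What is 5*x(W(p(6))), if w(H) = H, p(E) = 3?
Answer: 0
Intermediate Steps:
W(b) = 0 (W(b) = (3 - 3)/b = 0/b = 0)
x(J) = 0
5*x(W(p(6))) = 5*0 = 0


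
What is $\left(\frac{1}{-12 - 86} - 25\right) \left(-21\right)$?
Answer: $\frac{7353}{14} \approx 525.21$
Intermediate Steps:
$\left(\frac{1}{-12 - 86} - 25\right) \left(-21\right) = \left(\frac{1}{-98} - 25\right) \left(-21\right) = \left(- \frac{1}{98} - 25\right) \left(-21\right) = \left(- \frac{2451}{98}\right) \left(-21\right) = \frac{7353}{14}$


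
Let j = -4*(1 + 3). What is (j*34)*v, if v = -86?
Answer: 46784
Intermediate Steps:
j = -16 (j = -4*4 = -16)
(j*34)*v = -16*34*(-86) = -544*(-86) = 46784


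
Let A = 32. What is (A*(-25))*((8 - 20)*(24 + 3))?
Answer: 259200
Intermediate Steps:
(A*(-25))*((8 - 20)*(24 + 3)) = (32*(-25))*((8 - 20)*(24 + 3)) = -(-9600)*27 = -800*(-324) = 259200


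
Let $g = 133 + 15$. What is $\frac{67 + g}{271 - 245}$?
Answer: $\frac{215}{26} \approx 8.2692$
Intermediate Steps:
$g = 148$
$\frac{67 + g}{271 - 245} = \frac{67 + 148}{271 - 245} = \frac{215}{26}$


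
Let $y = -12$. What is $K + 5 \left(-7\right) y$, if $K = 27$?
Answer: $447$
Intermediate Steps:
$K + 5 \left(-7\right) y = 27 + 5 \left(-7\right) \left(-12\right) = 27 - -420 = 27 + 420 = 447$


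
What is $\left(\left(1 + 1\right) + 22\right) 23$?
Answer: $552$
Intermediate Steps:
$\left(\left(1 + 1\right) + 22\right) 23 = \left(2 + 22\right) 23 = 24 \cdot 23 = 552$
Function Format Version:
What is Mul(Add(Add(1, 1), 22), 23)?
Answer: 552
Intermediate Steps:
Mul(Add(Add(1, 1), 22), 23) = Mul(Add(2, 22), 23) = Mul(24, 23) = 552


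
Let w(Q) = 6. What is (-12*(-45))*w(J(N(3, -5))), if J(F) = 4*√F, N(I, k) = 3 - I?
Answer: 3240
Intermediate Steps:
(-12*(-45))*w(J(N(3, -5))) = -12*(-45)*6 = 540*6 = 3240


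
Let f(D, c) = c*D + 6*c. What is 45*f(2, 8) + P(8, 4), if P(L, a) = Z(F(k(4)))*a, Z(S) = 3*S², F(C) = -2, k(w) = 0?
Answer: 2928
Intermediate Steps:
P(L, a) = 12*a (P(L, a) = (3*(-2)²)*a = (3*4)*a = 12*a)
f(D, c) = 6*c + D*c (f(D, c) = D*c + 6*c = 6*c + D*c)
45*f(2, 8) + P(8, 4) = 45*(8*(6 + 2)) + 12*4 = 45*(8*8) + 48 = 45*64 + 48 = 2880 + 48 = 2928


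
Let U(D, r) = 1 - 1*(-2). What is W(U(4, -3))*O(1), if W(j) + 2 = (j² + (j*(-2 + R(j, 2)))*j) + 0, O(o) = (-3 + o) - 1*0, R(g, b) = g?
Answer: -32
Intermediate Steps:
O(o) = -3 + o (O(o) = (-3 + o) + 0 = -3 + o)
U(D, r) = 3 (U(D, r) = 1 + 2 = 3)
W(j) = -2 + j² + j²*(-2 + j) (W(j) = -2 + ((j² + (j*(-2 + j))*j) + 0) = -2 + ((j² + j²*(-2 + j)) + 0) = -2 + (j² + j²*(-2 + j)) = -2 + j² + j²*(-2 + j))
W(U(4, -3))*O(1) = (-2 + 3³ - 1*3²)*(-3 + 1) = (-2 + 27 - 1*9)*(-2) = (-2 + 27 - 9)*(-2) = 16*(-2) = -32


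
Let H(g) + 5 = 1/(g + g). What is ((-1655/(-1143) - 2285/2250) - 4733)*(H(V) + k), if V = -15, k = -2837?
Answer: 7686740667793/571500 ≈ 1.3450e+7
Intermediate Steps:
H(g) = -5 + 1/(2*g) (H(g) = -5 + 1/(g + g) = -5 + 1/(2*g))
((-1655/(-1143) - 2285/2250) - 4733)*(H(V) + k) = ((-1655/(-1143) - 2285/2250) - 4733)*((-5 + (½)/(-15)) - 2837) = ((-1655*(-1/1143) - 2285*1/2250) - 4733)*((-5 + (½)*(-1/15)) - 2837) = ((1655/1143 - 457/450) - 4733)*((-5 - 1/30) - 2837) = (8237/19050 - 4733)*(-151/30 - 2837) = -90155413/19050*(-85261/30) = 7686740667793/571500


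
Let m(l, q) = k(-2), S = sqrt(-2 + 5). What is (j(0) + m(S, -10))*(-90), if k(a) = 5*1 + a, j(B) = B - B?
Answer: -270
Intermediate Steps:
S = sqrt(3) ≈ 1.7320
j(B) = 0
k(a) = 5 + a
m(l, q) = 3 (m(l, q) = 5 - 2 = 3)
(j(0) + m(S, -10))*(-90) = (0 + 3)*(-90) = 3*(-90) = -270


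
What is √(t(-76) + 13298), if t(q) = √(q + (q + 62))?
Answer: √(13298 + 3*I*√10) ≈ 115.32 + 0.0411*I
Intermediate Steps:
t(q) = √(62 + 2*q) (t(q) = √(q + (62 + q)) = √(62 + 2*q))
√(t(-76) + 13298) = √(√(62 + 2*(-76)) + 13298) = √(√(62 - 152) + 13298) = √(√(-90) + 13298) = √(3*I*√10 + 13298) = √(13298 + 3*I*√10)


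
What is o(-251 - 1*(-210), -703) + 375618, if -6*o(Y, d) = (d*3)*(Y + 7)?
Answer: 363667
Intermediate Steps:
o(Y, d) = -d*(7 + Y)/2 (o(Y, d) = -d*3*(Y + 7)/6 = -3*d*(7 + Y)/6 = -d*(7 + Y)/2)
o(-251 - 1*(-210), -703) + 375618 = -1/2*(-703)*(7 + (-251 - 1*(-210))) + 375618 = -1/2*(-703)*(7 + (-251 + 210)) + 375618 = -1/2*(-703)*(7 - 41) + 375618 = -1/2*(-703)*(-34) + 375618 = -11951 + 375618 = 363667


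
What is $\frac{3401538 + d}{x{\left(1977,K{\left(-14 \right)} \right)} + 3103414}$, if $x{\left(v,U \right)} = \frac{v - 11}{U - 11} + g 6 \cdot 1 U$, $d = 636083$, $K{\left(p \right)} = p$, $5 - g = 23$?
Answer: $\frac{100940525}{77621184} \approx 1.3004$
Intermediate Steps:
$g = -18$ ($g = 5 - 23 = -18$)
$x{\left(v,U \right)} = - 108 U + \frac{-11 + v}{-11 + U}$ ($x{\left(v,U \right)} = \frac{v - 11}{U - 11} - 18 \cdot 6 \cdot 1 U = \frac{-11 + v}{-11 + U} - 18 \cdot 6 U = \frac{-11 + v}{-11 + U} - 108 U = - 108 U + \frac{-11 + v}{-11 + U}$)
$\frac{3401538 + d}{x{\left(1977,K{\left(-14 \right)} \right)} + 3103414} = \frac{3401538 + 636083}{\frac{-11 + 1977 - 108 \left(-14\right)^{2} + 1188 \left(-14\right)}{-11 - 14} + 3103414} = \frac{4037621}{\frac{-11 + 1977 - 21168 - 16632}{-25} + 3103414} = \frac{4037621}{- \frac{-11 + 1977 - 21168 - 16632}{25} + 3103414} = \frac{4037621}{\left(- \frac{1}{25}\right) \left(-35834\right) + 3103414} = \frac{4037621}{\frac{35834}{25} + 3103414} = \frac{4037621}{\frac{77621184}{25}} = 4037621 \cdot \frac{25}{77621184} = \frac{100940525}{77621184}$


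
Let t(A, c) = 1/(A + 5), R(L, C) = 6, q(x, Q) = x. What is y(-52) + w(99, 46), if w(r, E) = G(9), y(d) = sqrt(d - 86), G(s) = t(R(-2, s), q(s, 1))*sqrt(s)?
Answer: 3/11 + I*sqrt(138) ≈ 0.27273 + 11.747*I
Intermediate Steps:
t(A, c) = 1/(5 + A)
G(s) = sqrt(s)/11 (G(s) = sqrt(s)/(5 + 6) = sqrt(s)/11)
y(d) = sqrt(-86 + d)
w(r, E) = 3/11 (w(r, E) = sqrt(9)/11 = (1/11)*3 = 3/11)
y(-52) + w(99, 46) = sqrt(-86 - 52) + 3/11 = sqrt(-138) + 3/11 = I*sqrt(138) + 3/11 = 3/11 + I*sqrt(138)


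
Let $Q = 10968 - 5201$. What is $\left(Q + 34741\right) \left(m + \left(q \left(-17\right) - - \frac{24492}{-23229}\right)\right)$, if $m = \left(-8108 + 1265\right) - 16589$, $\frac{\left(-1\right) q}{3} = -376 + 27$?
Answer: $- \frac{12932575856876}{7743} \approx -1.6702 \cdot 10^{9}$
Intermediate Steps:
$q = 1047$ ($q = - 3 \left(-376 + 27\right) = \left(-3\right) \left(-349\right) = 1047$)
$Q = 5767$ ($Q = 10968 - 5201 = 5767$)
$m = -23432$ ($m = -6843 - 16589 = -23432$)
$\left(Q + 34741\right) \left(m + \left(q \left(-17\right) - - \frac{24492}{-23229}\right)\right) = \left(5767 + 34741\right) \left(-23432 + \left(1047 \left(-17\right) - - \frac{24492}{-23229}\right)\right) = 40508 \left(-23432 - \left(17799 - - \frac{8164}{7743}\right)\right) = 40508 \left(-23432 - \frac{137825821}{7743}\right) = 40508 \left(- \frac{319259797}{7743}\right) = - \frac{12932575856876}{7743}$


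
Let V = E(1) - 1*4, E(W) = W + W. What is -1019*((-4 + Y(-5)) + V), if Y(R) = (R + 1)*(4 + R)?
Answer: 2038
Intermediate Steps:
E(W) = 2*W
V = -2 (V = 2*1 - 1*4 = 2 - 4 = -2)
Y(R) = (1 + R)*(4 + R)
-1019*((-4 + Y(-5)) + V) = -1019*((-4 + (4 + (-5)**2 + 5*(-5))) - 2) = -1019*((-4 + (4 + 25 - 25)) - 2) = -1019*((-4 + 4) - 2) = -1019*(0 - 2) = -1019*(-2) = 2038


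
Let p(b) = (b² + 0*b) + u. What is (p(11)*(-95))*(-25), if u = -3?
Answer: 280250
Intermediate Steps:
p(b) = -3 + b² (p(b) = (b² + 0*b) - 3 = (b² + 0) - 3 = b² - 3 = -3 + b²)
(p(11)*(-95))*(-25) = ((-3 + 11²)*(-95))*(-25) = ((-3 + 121)*(-95))*(-25) = (118*(-95))*(-25) = -11210*(-25) = 280250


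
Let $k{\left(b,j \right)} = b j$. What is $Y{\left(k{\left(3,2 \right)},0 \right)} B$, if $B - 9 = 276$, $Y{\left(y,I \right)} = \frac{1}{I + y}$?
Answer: $\frac{95}{2} \approx 47.5$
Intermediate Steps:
$B = 285$ ($B = 9 + 276 = 285$)
$Y{\left(k{\left(3,2 \right)},0 \right)} B = \frac{1}{0 + 3 \cdot 2} \cdot 285 = \frac{1}{0 + 6} \cdot 285 = \frac{1}{6} \cdot 285 = \frac{95}{2}$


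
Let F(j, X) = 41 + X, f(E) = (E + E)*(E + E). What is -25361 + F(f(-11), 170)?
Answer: -25150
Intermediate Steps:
f(E) = 4*E² (f(E) = (2*E)*(2*E) = 4*E²)
-25361 + F(f(-11), 170) = -25361 + (41 + 170) = -25361 + 211 = -25150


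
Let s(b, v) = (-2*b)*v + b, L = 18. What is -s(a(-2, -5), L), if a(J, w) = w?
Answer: -175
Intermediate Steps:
s(b, v) = b - 2*b*v (s(b, v) = -2*b*v + b = b - 2*b*v)
-s(a(-2, -5), L) = -(-5)*(1 - 2*18) = -(-5)*(1 - 36) = -(-5)*(-35) = -1*175 = -175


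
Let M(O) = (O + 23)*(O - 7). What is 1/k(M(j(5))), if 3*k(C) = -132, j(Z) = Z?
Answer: -1/44 ≈ -0.022727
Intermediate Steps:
M(O) = (-7 + O)*(23 + O) (M(O) = (23 + O)*(-7 + O) = (-7 + O)*(23 + O))
k(C) = -44 (k(C) = (⅓)*(-132) = -44)
1/k(M(j(5))) = 1/(-44) = -1/44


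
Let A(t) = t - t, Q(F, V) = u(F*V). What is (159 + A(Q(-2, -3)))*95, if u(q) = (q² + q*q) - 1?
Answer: 15105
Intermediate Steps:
u(q) = -1 + 2*q² (u(q) = (q² + q²) - 1 = 2*q² - 1 = -1 + 2*q²)
Q(F, V) = -1 + 2*F²*V² (Q(F, V) = -1 + 2*(F*V)² = -1 + 2*(F²*V²) = -1 + 2*F²*V²)
A(t) = 0
(159 + A(Q(-2, -3)))*95 = (159 + 0)*95 = 159*95 = 15105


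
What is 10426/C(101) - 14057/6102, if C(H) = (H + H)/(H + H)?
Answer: 63605395/6102 ≈ 10424.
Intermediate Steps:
C(H) = 1 (C(H) = (2*H)/((2*H)) = (2*H)*(1/(2*H)) = 1)
10426/C(101) - 14057/6102 = 10426/1 - 14057/6102 = 10426*1 - 14057*1/6102 = 10426 - 14057/6102 = 63605395/6102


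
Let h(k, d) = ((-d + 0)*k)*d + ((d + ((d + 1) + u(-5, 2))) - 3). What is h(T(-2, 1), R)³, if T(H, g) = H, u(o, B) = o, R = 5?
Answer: 148877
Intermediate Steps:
h(k, d) = -7 + 2*d - k*d² (h(k, d) = ((-d + 0)*k)*d + ((d + ((d + 1) - 5)) - 3) = ((-d)*k)*d + ((d + ((1 + d) - 5)) - 3) = (-d*k)*d + ((d + (-4 + d)) - 3) = -k*d² + ((-4 + 2*d) - 3) = -k*d² + (-7 + 2*d) = -7 + 2*d - k*d²)
h(T(-2, 1), R)³ = (-7 + 2*5 - 1*(-2)*5²)³ = (-7 + 10 - 1*(-2)*25)³ = (-7 + 10 + 50)³ = 53³ = 148877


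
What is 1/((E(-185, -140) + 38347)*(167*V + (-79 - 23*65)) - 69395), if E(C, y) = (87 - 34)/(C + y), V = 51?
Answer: 325/86506125471 ≈ 3.7570e-9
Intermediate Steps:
E(C, y) = 53/(C + y)
1/((E(-185, -140) + 38347)*(167*V + (-79 - 23*65)) - 69395) = 1/((53/(-185 - 140) + 38347)*(167*51 + (-79 - 23*65)) - 69395) = 1/((53/(-325) + 38347)*(8517 + (-79 - 1495)) - 69395) = 1/((53*(-1/325) + 38347)*(8517 - 1574) - 69395) = 1/((-53/325 + 38347)*6943 - 69395) = 1/((12462722/325)*6943 - 69395) = 1/(86528678846/325 - 69395) = 1/(86506125471/325) = 325/86506125471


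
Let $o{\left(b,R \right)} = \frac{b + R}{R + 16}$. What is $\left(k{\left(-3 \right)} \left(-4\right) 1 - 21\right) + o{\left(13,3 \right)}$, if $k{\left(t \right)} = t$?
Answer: $- \frac{155}{19} \approx -8.1579$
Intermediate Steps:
$o{\left(b,R \right)} = \frac{R + b}{16 + R}$
$\left(k{\left(-3 \right)} \left(-4\right) 1 - 21\right) + o{\left(13,3 \right)} = \left(\left(-3\right) \left(-4\right) 1 - 21\right) + \frac{3 + 13}{16 + 3} = \left(12 \cdot 1 - 21\right) + \frac{1}{19} \cdot 16 = \left(12 - 21\right) + \frac{1}{19} \cdot 16 = -9 + \frac{16}{19} = - \frac{155}{19}$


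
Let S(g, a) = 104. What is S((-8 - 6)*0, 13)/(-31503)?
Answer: -104/31503 ≈ -0.0033013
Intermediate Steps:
S((-8 - 6)*0, 13)/(-31503) = 104/(-31503) = 104*(-1/31503) = -104/31503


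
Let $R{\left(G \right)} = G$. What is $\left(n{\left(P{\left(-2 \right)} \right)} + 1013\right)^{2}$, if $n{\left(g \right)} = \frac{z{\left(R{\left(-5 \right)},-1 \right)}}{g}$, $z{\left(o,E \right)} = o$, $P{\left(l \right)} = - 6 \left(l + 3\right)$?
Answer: $\frac{37002889}{36} \approx 1.0279 \cdot 10^{6}$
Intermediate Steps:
$P{\left(l \right)} = -18 - 6 l$ ($P{\left(l \right)} = - 6 \left(3 + l\right) = -18 - 6 l$)
$n{\left(g \right)} = - \frac{5}{g}$
$\left(n{\left(P{\left(-2 \right)} \right)} + 1013\right)^{2} = \left(- \frac{5}{-18 - -12} + 1013\right)^{2} = \left(- \frac{5}{-18 + 12} + 1013\right)^{2} = \left(- \frac{5}{-6} + 1013\right)^{2} = \left(\left(-5\right) \left(- \frac{1}{6}\right) + 1013\right)^{2} = \left(\frac{5}{6} + 1013\right)^{2} = \left(\frac{6083}{6}\right)^{2} = \frac{37002889}{36}$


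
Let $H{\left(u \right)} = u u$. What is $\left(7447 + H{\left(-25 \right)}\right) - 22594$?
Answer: $-14522$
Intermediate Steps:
$H{\left(u \right)} = u^{2}$
$\left(7447 + H{\left(-25 \right)}\right) - 22594 = \left(7447 + \left(-25\right)^{2}\right) - 22594 = \left(7447 + 625\right) - 22594 = 8072 - 22594 = -14522$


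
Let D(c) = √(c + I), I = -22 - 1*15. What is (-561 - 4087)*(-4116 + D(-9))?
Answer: 19131168 - 4648*I*√46 ≈ 1.9131e+7 - 31524.0*I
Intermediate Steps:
I = -37 (I = -22 - 15 = -37)
D(c) = √(-37 + c) (D(c) = √(c - 37) = √(-37 + c))
(-561 - 4087)*(-4116 + D(-9)) = (-561 - 4087)*(-4116 + √(-37 - 9)) = -4648*(-4116 + √(-46)) = -4648*(-4116 + I*√46) = 19131168 - 4648*I*√46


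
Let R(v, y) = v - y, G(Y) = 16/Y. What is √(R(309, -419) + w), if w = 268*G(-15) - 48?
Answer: 2*√22170/15 ≈ 19.853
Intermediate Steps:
w = -5008/15 (w = 268*(16/(-15)) - 48 = 268*(16*(-1/15)) - 48 = 268*(-16/15) - 48 = -4288/15 - 48 = -5008/15 ≈ -333.87)
√(R(309, -419) + w) = √((309 - 1*(-419)) - 5008/15) = √((309 + 419) - 5008/15) = √(728 - 5008/15) = √(5912/15) = 2*√22170/15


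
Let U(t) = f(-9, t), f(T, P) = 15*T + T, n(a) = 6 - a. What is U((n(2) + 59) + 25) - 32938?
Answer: -33082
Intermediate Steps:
f(T, P) = 16*T
U(t) = -144 (U(t) = 16*(-9) = -144)
U((n(2) + 59) + 25) - 32938 = -144 - 32938 = -33082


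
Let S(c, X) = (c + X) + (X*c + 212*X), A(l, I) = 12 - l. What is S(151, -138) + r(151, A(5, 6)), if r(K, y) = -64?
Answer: -50145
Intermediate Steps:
S(c, X) = c + 213*X + X*c (S(c, X) = (X + c) + (212*X + X*c) = c + 213*X + X*c)
S(151, -138) + r(151, A(5, 6)) = (151 + 213*(-138) - 138*151) - 64 = (151 - 29394 - 20838) - 64 = -50081 - 64 = -50145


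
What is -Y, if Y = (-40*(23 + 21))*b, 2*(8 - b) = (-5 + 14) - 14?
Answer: 18480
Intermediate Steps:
b = 21/2 (b = 8 - ((-5 + 14) - 14)/2 = 8 - (9 - 14)/2 = 8 - ½*(-5) = 8 + 5/2 = 21/2 ≈ 10.500)
Y = -18480 (Y = -40*(23 + 21)*(21/2) = -40*44*(21/2) = -1760*21/2 = -18480)
-Y = -1*(-18480) = 18480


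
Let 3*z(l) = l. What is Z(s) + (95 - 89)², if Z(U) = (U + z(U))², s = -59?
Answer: 56020/9 ≈ 6224.4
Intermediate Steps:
z(l) = l/3
Z(U) = 16*U²/9 (Z(U) = (U + U/3)² = (4*U/3)² = 16*U²/9)
Z(s) + (95 - 89)² = (16/9)*(-59)² + (95 - 89)² = (16/9)*3481 + 6² = 55696/9 + 36 = 56020/9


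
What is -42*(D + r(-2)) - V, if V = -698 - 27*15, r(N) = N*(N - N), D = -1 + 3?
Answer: 1019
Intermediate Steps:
D = 2
r(N) = 0 (r(N) = N*0 = 0)
V = -1103 (V = -698 - 1*405 = -698 - 405 = -1103)
-42*(D + r(-2)) - V = -42*(2 + 0) - 1*(-1103) = -42*2 + 1103 = -21*4 + 1103 = -84 + 1103 = 1019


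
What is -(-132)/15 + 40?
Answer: 244/5 ≈ 48.800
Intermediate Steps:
-(-132)/15 + 40 = -4*(-11/5) + 40 = 44/5 + 40 = 244/5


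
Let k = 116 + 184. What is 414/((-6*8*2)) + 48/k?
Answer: -1661/400 ≈ -4.1525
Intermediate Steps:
k = 300
414/((-6*8*2)) + 48/k = 414/((-6*8*2)) + 48/300 = 414/((-48*2)) + 48*(1/300) = 414/(-96) + 4/25 = 414*(-1/96) + 4/25 = -69/16 + 4/25 = -1661/400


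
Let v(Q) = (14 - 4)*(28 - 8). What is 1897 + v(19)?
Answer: 2097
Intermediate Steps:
v(Q) = 200 (v(Q) = 10*20 = 200)
1897 + v(19) = 1897 + 200 = 2097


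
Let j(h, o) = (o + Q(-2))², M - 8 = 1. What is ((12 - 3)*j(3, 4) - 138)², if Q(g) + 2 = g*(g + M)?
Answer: 1340964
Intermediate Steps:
M = 9 (M = 8 + 1 = 9)
Q(g) = -2 + g*(9 + g) (Q(g) = -2 + g*(g + 9) = -2 + g*(9 + g))
j(h, o) = (-16 + o)² (j(h, o) = (o + (-2 + (-2)² + 9*(-2)))² = (o + (-2 + 4 - 18))² = (o - 16)² = (-16 + o)²)
((12 - 3)*j(3, 4) - 138)² = ((12 - 3)*(-16 + 4)² - 138)² = (9*(-12)² - 138)² = (9*144 - 138)² = (1296 - 138)² = 1158² = 1340964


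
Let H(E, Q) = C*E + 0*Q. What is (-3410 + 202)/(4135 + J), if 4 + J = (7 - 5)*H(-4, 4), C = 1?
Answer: -3208/4123 ≈ -0.77807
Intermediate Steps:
H(E, Q) = E (H(E, Q) = 1*E + 0*Q = E + 0 = E)
J = -12 (J = -4 + (7 - 5)*(-4) = -4 + 2*(-4) = -4 - 8 = -12)
(-3410 + 202)/(4135 + J) = (-3410 + 202)/(4135 - 12) = -3208/4123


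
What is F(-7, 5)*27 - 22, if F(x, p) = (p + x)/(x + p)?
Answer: 5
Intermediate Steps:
F(x, p) = 1 (F(x, p) = (p + x)/(p + x) = 1)
F(-7, 5)*27 - 22 = 1*27 - 22 = 27 - 22 = 5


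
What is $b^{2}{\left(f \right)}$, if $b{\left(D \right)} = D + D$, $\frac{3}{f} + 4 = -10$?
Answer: $\frac{9}{49} \approx 0.18367$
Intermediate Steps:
$f = - \frac{3}{14}$ ($f = \frac{3}{-4 - 10} = \frac{3}{-14} = 3 \left(- \frac{1}{14}\right) = - \frac{3}{14} \approx -0.21429$)
$b{\left(D \right)} = 2 D$
$b^{2}{\left(f \right)} = \left(2 \left(- \frac{3}{14}\right)\right)^{2} = \left(- \frac{3}{7}\right)^{2} = \frac{9}{49}$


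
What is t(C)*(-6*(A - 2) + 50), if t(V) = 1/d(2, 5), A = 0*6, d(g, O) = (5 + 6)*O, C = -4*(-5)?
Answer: 62/55 ≈ 1.1273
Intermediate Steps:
C = 20
d(g, O) = 11*O
A = 0
t(V) = 1/55 (t(V) = 1/(11*5) = 1/55)
t(C)*(-6*(A - 2) + 50) = (-6*(0 - 2) + 50)/55 = (-6*(-2) + 50)/55 = (12 + 50)/55 = (1/55)*62 = 62/55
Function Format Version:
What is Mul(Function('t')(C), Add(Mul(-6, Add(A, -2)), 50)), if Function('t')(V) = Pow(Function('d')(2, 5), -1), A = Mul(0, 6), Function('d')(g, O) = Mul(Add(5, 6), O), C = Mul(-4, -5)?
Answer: Rational(62, 55) ≈ 1.1273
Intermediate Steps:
C = 20
Function('d')(g, O) = Mul(11, O)
A = 0
Function('t')(V) = Rational(1, 55) (Function('t')(V) = Pow(Mul(11, 5), -1) = Pow(55, -1) = Rational(1, 55))
Mul(Function('t')(C), Add(Mul(-6, Add(A, -2)), 50)) = Mul(Rational(1, 55), Add(Mul(-6, Add(0, -2)), 50)) = Mul(Rational(1, 55), Add(Mul(-6, -2), 50)) = Mul(Rational(1, 55), Add(12, 50)) = Mul(Rational(1, 55), 62) = Rational(62, 55)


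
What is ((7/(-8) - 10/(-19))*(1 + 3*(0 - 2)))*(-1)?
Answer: -265/152 ≈ -1.7434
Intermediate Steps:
((7/(-8) - 10/(-19))*(1 + 3*(0 - 2)))*(-1) = ((7*(-⅛) - 10*(-1/19))*(1 + 3*(-2)))*(-1) = ((-7/8 + 10/19)*(1 - 6))*(-1) = -53/152*(-5)*(-1) = (265/152)*(-1) = -265/152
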